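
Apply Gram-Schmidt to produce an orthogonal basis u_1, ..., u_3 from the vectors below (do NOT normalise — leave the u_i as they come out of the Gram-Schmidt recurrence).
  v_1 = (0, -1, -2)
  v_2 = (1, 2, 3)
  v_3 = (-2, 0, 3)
Orthogonal basis:
  u_1 = (0, -1, -2)
  u_2 = (1, 2/5, -1/5)
  u_3 = (1/6, -1/3, 1/6)

Apply the Gram-Schmidt recurrence
  u_1 = v_1
  u_i = v_i − Σ_{j<i} ((v_i · u_j) / (u_j · u_j)) · u_j.

Step by step this gives:
  u_1 = (0, -1, -2)
  u_2 = (1, 2/5, -1/5)
  u_3 = (1/6, -1/3, 1/6)

Orthogonality check:
  u_2 · u_1 = 0 (should be 0)
  u_3 · u_1 = 0 (should be 0)
  u_3 · u_2 = 0 (should be 0)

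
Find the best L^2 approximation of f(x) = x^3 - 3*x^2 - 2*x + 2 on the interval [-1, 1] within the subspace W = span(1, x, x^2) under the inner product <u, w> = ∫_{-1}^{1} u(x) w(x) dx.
g(x) = -3*x^2 - 7*x/5 + 2

The best approximation g ∈ W is the orthogonal projection of f onto W. Writing g = a_0 + a_1 x + a_2 x^2, the coefficients solve the normal equations G · a = b where
  G_{ij} = <φ_i, φ_j> and b_i = <f, φ_i>, with φ_0 = 1, φ_1 = x, φ_2 = x^2.
G =
  [2, 0, 2/3]
  [0, 2/3, 0]
  [2/3, 0, 2/5],
b = (2, -14/15, 2/15).
Solving gives a_0 = 2, a_1 = -7/5, a_2 = -3, so
  g(x) = -3*x^2 - 7*x/5 + 2.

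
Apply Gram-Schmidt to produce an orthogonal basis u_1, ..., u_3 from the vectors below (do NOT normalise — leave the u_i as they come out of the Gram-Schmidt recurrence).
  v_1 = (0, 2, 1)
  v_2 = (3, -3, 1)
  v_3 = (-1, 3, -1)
Orthogonal basis:
  u_1 = (0, 2, 1)
  u_2 = (3, -1, 2)
  u_3 = (5/7, 3/7, -6/7)

Apply the Gram-Schmidt recurrence
  u_1 = v_1
  u_i = v_i − Σ_{j<i} ((v_i · u_j) / (u_j · u_j)) · u_j.

Step by step this gives:
  u_1 = (0, 2, 1)
  u_2 = (3, -1, 2)
  u_3 = (5/7, 3/7, -6/7)

Orthogonality check:
  u_2 · u_1 = 0 (should be 0)
  u_3 · u_1 = 0 (should be 0)
  u_3 · u_2 = 0 (should be 0)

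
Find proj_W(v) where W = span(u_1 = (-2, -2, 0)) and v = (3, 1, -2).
proj_W(v) = (2, 2, 0)

Set up U = [u_1 | ... | u_1] ∈ R^(3×1). The projector onto W = col(U) is P = U (U^T U)^(-1) U^T.
Compute U^T U =
  [8],
and U^T v = (-8).
Solve U^T U · c = U^T v for the coefficients: c = (-1). The projection is proj_W(v) = U c.
Check: (v - proj_W(v)) · u_1 = 0  (should be 0).
Result: proj_W(v) = (2, 2, 0).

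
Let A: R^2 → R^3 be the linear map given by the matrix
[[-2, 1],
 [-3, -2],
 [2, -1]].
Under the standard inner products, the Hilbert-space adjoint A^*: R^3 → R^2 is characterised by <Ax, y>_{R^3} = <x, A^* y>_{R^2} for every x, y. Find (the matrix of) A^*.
A^* = A^T =
[[-2, -3, 2],
 [1, -2, -1]]

For real matrices with standard dot products, the defining identity <Ax, y> = <x, A^* y> gives (Ax)^T y = x^T (A^*) y, i.e. x^T A^T y = x^T (A^*) y. Since this holds for all x, y, we must have A^* = A^T. Therefore
A^* =
[[-2, -3, 2],
 [1, -2, -1]].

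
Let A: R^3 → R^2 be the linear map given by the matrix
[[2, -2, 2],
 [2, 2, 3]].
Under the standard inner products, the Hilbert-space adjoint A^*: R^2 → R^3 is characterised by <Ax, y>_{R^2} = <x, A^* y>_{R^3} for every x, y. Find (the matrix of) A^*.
A^* = A^T =
[[2, 2],
 [-2, 2],
 [2, 3]]

For real matrices with standard dot products, the defining identity <Ax, y> = <x, A^* y> gives (Ax)^T y = x^T (A^*) y, i.e. x^T A^T y = x^T (A^*) y. Since this holds for all x, y, we must have A^* = A^T. Therefore
A^* =
[[2, 2],
 [-2, 2],
 [2, 3]].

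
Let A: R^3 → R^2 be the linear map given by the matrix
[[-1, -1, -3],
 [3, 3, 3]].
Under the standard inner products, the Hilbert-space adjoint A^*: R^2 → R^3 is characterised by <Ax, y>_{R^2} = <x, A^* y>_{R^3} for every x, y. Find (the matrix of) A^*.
A^* = A^T =
[[-1, 3],
 [-1, 3],
 [-3, 3]]

For real matrices with standard dot products, the defining identity <Ax, y> = <x, A^* y> gives (Ax)^T y = x^T (A^*) y, i.e. x^T A^T y = x^T (A^*) y. Since this holds for all x, y, we must have A^* = A^T. Therefore
A^* =
[[-1, 3],
 [-1, 3],
 [-3, 3]].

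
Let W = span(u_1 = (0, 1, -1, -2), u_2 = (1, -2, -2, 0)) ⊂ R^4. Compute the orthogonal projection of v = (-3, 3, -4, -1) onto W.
proj_W(v) = (-1/9, 31/18, -23/18, -3)

Set up U = [u_1 | ... | u_2] ∈ R^(4×2). The projector onto W = col(U) is P = U (U^T U)^(-1) U^T.
Compute U^T U =
  [6, 0]
  [0, 9],
and U^T v = (9, -1).
Solve U^T U · c = U^T v for the coefficients: c = (3/2, -1/9). The projection is proj_W(v) = U c.
Check: (v - proj_W(v)) · u_1 = 0  (should be 0).
Check: (v - proj_W(v)) · u_2 = 0  (should be 0).
Result: proj_W(v) = (-1/9, 31/18, -23/18, -3).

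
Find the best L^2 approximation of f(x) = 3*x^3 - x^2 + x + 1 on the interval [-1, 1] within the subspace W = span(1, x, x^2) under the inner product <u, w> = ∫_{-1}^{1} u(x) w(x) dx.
g(x) = -x^2 + 14*x/5 + 1

The best approximation g ∈ W is the orthogonal projection of f onto W. Writing g = a_0 + a_1 x + a_2 x^2, the coefficients solve the normal equations G · a = b where
  G_{ij} = <φ_i, φ_j> and b_i = <f, φ_i>, with φ_0 = 1, φ_1 = x, φ_2 = x^2.
G =
  [2, 0, 2/3]
  [0, 2/3, 0]
  [2/3, 0, 2/5],
b = (4/3, 28/15, 4/15).
Solving gives a_0 = 1, a_1 = 14/5, a_2 = -1, so
  g(x) = -x^2 + 14*x/5 + 1.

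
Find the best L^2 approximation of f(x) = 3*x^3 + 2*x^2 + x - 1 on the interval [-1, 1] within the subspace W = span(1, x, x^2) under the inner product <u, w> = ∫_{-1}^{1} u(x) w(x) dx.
g(x) = 2*x^2 + 14*x/5 - 1

The best approximation g ∈ W is the orthogonal projection of f onto W. Writing g = a_0 + a_1 x + a_2 x^2, the coefficients solve the normal equations G · a = b where
  G_{ij} = <φ_i, φ_j> and b_i = <f, φ_i>, with φ_0 = 1, φ_1 = x, φ_2 = x^2.
G =
  [2, 0, 2/3]
  [0, 2/3, 0]
  [2/3, 0, 2/5],
b = (-2/3, 28/15, 2/15).
Solving gives a_0 = -1, a_1 = 14/5, a_2 = 2, so
  g(x) = 2*x^2 + 14*x/5 - 1.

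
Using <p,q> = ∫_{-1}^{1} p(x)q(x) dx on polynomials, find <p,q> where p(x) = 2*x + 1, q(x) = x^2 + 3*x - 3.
<p,q> = -4/3

Expand the product: p(x)·q(x) = 2*x^3 + 7*x^2 - 3*x - 3.
∫_{-1}^{1} of each monomial x^k gives [2/(k+1) if k even, 0 if k odd]. Integrating term-by-term (or equivalently evaluating the antiderivative F(x) = x^4/2 + 7*x^3/3 - 3*x^2/2 - 3*x at the endpoints):
  F(1) − F(−1) = -5/3 − (-1/3) = -4/3.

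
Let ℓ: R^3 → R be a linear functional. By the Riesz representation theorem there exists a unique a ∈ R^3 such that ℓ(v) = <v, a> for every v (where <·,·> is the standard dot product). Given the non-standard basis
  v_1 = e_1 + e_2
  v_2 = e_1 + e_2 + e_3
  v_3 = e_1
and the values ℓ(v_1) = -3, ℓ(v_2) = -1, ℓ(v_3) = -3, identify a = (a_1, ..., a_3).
a = (-3, 0, 2)

Write a = (a_1, ..., a_3) in the standard basis. For each basis vector v_i, ℓ(v_i) = <v_i, a> is a linear equation in the a_j's. Collect the n equations into a matrix system V a = ℓ, where row i of V is v_i (expressed in the standard basis). Since V is invertible (lower-triangular with 1s on the diagonal, up to permutation), solve by back-substitution:
  V =
[[1, 1, 0],
 [1, 1, 1],
 [1, 0, 0]]
  V a = (-3, -1, -3)
Solving gives a = (-3, 0, 2).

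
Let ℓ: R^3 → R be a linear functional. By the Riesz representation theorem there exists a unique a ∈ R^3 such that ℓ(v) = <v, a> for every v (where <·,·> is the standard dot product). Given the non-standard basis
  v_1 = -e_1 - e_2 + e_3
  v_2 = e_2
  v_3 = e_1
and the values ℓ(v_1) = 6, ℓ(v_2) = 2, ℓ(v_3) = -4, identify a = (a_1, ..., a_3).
a = (-4, 2, 4)

Write a = (a_1, ..., a_3) in the standard basis. For each basis vector v_i, ℓ(v_i) = <v_i, a> is a linear equation in the a_j's. Collect the n equations into a matrix system V a = ℓ, where row i of V is v_i (expressed in the standard basis). Since V is invertible (lower-triangular with 1s on the diagonal, up to permutation), solve by back-substitution:
  V =
[[-1, -1, 1],
 [0, 1, 0],
 [1, 0, 0]]
  V a = (6, 2, -4)
Solving gives a = (-4, 2, 4).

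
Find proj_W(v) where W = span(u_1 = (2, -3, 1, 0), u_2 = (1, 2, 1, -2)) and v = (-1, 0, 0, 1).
proj_W(v) = (-106/131, -9/131, -77/131, 96/131)

Set up U = [u_1 | ... | u_2] ∈ R^(4×2). The projector onto W = col(U) is P = U (U^T U)^(-1) U^T.
Compute U^T U =
  [14, -3]
  [-3, 10],
and U^T v = (-2, -3).
Solve U^T U · c = U^T v for the coefficients: c = (-29/131, -48/131). The projection is proj_W(v) = U c.
Check: (v - proj_W(v)) · u_1 = 0  (should be 0).
Check: (v - proj_W(v)) · u_2 = 0  (should be 0).
Result: proj_W(v) = (-106/131, -9/131, -77/131, 96/131).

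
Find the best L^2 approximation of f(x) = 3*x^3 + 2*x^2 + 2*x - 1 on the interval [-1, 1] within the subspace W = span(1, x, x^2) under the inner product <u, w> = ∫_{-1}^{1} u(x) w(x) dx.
g(x) = 2*x^2 + 19*x/5 - 1

The best approximation g ∈ W is the orthogonal projection of f onto W. Writing g = a_0 + a_1 x + a_2 x^2, the coefficients solve the normal equations G · a = b where
  G_{ij} = <φ_i, φ_j> and b_i = <f, φ_i>, with φ_0 = 1, φ_1 = x, φ_2 = x^2.
G =
  [2, 0, 2/3]
  [0, 2/3, 0]
  [2/3, 0, 2/5],
b = (-2/3, 38/15, 2/15).
Solving gives a_0 = -1, a_1 = 19/5, a_2 = 2, so
  g(x) = 2*x^2 + 19*x/5 - 1.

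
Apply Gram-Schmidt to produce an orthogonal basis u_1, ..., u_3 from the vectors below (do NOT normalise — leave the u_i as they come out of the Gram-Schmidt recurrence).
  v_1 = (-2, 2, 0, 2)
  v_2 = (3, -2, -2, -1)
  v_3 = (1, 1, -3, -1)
Orthogonal basis:
  u_1 = (-2, 2, 0, 2)
  u_2 = (1, 0, -2, 1)
  u_3 = (-1/3, 4/3, -1, -5/3)

Apply the Gram-Schmidt recurrence
  u_1 = v_1
  u_i = v_i − Σ_{j<i} ((v_i · u_j) / (u_j · u_j)) · u_j.

Step by step this gives:
  u_1 = (-2, 2, 0, 2)
  u_2 = (1, 0, -2, 1)
  u_3 = (-1/3, 4/3, -1, -5/3)

Orthogonality check:
  u_2 · u_1 = 0 (should be 0)
  u_3 · u_1 = 0 (should be 0)
  u_3 · u_2 = 0 (should be 0)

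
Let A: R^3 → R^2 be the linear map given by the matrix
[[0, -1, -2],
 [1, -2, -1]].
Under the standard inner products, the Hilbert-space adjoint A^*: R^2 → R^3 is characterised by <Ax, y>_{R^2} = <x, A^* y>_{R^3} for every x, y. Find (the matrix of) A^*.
A^* = A^T =
[[0, 1],
 [-1, -2],
 [-2, -1]]

For real matrices with standard dot products, the defining identity <Ax, y> = <x, A^* y> gives (Ax)^T y = x^T (A^*) y, i.e. x^T A^T y = x^T (A^*) y. Since this holds for all x, y, we must have A^* = A^T. Therefore
A^* =
[[0, 1],
 [-1, -2],
 [-2, -1]].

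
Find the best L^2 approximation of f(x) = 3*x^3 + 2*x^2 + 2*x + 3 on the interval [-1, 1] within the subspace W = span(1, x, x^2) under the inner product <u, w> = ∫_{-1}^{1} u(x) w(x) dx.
g(x) = 2*x^2 + 19*x/5 + 3

The best approximation g ∈ W is the orthogonal projection of f onto W. Writing g = a_0 + a_1 x + a_2 x^2, the coefficients solve the normal equations G · a = b where
  G_{ij} = <φ_i, φ_j> and b_i = <f, φ_i>, with φ_0 = 1, φ_1 = x, φ_2 = x^2.
G =
  [2, 0, 2/3]
  [0, 2/3, 0]
  [2/3, 0, 2/5],
b = (22/3, 38/15, 14/5).
Solving gives a_0 = 3, a_1 = 19/5, a_2 = 2, so
  g(x) = 2*x^2 + 19*x/5 + 3.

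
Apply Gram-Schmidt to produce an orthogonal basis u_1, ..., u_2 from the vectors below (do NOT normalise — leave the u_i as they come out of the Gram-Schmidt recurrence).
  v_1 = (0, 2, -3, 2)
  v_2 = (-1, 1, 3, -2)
Orthogonal basis:
  u_1 = (0, 2, -3, 2)
  u_2 = (-1, 39/17, 18/17, -12/17)

Apply the Gram-Schmidt recurrence
  u_1 = v_1
  u_i = v_i − Σ_{j<i} ((v_i · u_j) / (u_j · u_j)) · u_j.

Step by step this gives:
  u_1 = (0, 2, -3, 2)
  u_2 = (-1, 39/17, 18/17, -12/17)

Orthogonality check:
  u_2 · u_1 = 0 (should be 0)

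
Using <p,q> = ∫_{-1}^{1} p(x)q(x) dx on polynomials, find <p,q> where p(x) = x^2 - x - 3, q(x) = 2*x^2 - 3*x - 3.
<p,q> = 74/5

Expand the product: p(x)·q(x) = 2*x^4 - 5*x^3 - 6*x^2 + 12*x + 9.
∫_{-1}^{1} of each monomial x^k gives [2/(k+1) if k even, 0 if k odd]. Integrating term-by-term (or equivalently evaluating the antiderivative F(x) = 2*x^5/5 - 5*x^4/4 - 2*x^3 + 6*x^2 + 9*x at the endpoints):
  F(1) − F(−1) = 243/20 − (-53/20) = 74/5.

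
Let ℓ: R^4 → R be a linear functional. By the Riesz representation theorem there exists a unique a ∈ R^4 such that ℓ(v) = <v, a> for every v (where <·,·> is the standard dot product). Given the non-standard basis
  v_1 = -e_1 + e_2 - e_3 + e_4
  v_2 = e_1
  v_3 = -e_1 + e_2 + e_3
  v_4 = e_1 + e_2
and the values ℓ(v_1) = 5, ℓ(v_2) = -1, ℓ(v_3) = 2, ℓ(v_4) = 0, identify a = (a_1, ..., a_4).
a = (-1, 1, 0, 3)

Write a = (a_1, ..., a_4) in the standard basis. For each basis vector v_i, ℓ(v_i) = <v_i, a> is a linear equation in the a_j's. Collect the n equations into a matrix system V a = ℓ, where row i of V is v_i (expressed in the standard basis). Since V is invertible (lower-triangular with 1s on the diagonal, up to permutation), solve by back-substitution:
  V =
[[-1, 1, -1, 1],
 [1, 0, 0, 0],
 [-1, 1, 1, 0],
 [1, 1, 0, 0]]
  V a = (5, -1, 2, 0)
Solving gives a = (-1, 1, 0, 3).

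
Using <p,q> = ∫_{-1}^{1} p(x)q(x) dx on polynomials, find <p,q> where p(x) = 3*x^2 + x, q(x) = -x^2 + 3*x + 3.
<p,q> = 34/5

Expand the product: p(x)·q(x) = -3*x^4 + 8*x^3 + 12*x^2 + 3*x.
∫_{-1}^{1} of each monomial x^k gives [2/(k+1) if k even, 0 if k odd]. Integrating term-by-term (or equivalently evaluating the antiderivative F(x) = -3*x^5/5 + 2*x^4 + 4*x^3 + 3*x^2/2 at the endpoints):
  F(1) − F(−1) = 69/10 − (1/10) = 34/5.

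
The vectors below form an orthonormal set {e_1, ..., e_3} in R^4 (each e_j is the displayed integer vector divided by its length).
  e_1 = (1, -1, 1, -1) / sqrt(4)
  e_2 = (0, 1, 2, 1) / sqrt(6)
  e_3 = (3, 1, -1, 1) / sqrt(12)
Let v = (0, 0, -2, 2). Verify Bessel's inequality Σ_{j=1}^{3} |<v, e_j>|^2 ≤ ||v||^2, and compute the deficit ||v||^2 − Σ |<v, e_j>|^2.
Σ |<v, e_j>|^2 = 6; ||v||^2 = 8; deficit = 2

Write each e_j = u_j / sqrt(<u_j, u_j>) where u_j is the displayed integer vector. Then <v, e_j> = <v, u_j> / sqrt(<u_j, u_j>), so |<v, e_j>|^2 = <v, u_j>^2 / <u_j, u_j>.
Coefficients: <v, e_1> = -4/sqrt(4), <v, e_2> = -2/sqrt(6), <v, e_3> = 4/sqrt(12).
Square and sum: Σ |<v, e_j>|^2 = 6.
Compute ||v||^2 = v·v = 8.
Deficit = 8 − 6 = 2 ≥ 0, confirming Bessel's inequality. (The deficit equals ||v − Σ <v,e_j> e_j||^2, the squared distance from v to span{e_j}.)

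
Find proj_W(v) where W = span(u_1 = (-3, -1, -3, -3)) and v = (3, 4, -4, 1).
proj_W(v) = (3/7, 1/7, 3/7, 3/7)

Set up U = [u_1 | ... | u_1] ∈ R^(4×1). The projector onto W = col(U) is P = U (U^T U)^(-1) U^T.
Compute U^T U =
  [28],
and U^T v = (-4).
Solve U^T U · c = U^T v for the coefficients: c = (-1/7). The projection is proj_W(v) = U c.
Check: (v - proj_W(v)) · u_1 = 0  (should be 0).
Result: proj_W(v) = (3/7, 1/7, 3/7, 3/7).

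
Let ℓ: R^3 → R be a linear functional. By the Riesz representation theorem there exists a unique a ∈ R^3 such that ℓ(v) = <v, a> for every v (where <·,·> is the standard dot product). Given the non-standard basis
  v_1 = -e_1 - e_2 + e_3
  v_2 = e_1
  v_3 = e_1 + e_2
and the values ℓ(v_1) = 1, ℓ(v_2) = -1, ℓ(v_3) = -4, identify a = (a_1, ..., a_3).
a = (-1, -3, -3)

Write a = (a_1, ..., a_3) in the standard basis. For each basis vector v_i, ℓ(v_i) = <v_i, a> is a linear equation in the a_j's. Collect the n equations into a matrix system V a = ℓ, where row i of V is v_i (expressed in the standard basis). Since V is invertible (lower-triangular with 1s on the diagonal, up to permutation), solve by back-substitution:
  V =
[[-1, -1, 1],
 [1, 0, 0],
 [1, 1, 0]]
  V a = (1, -1, -4)
Solving gives a = (-1, -3, -3).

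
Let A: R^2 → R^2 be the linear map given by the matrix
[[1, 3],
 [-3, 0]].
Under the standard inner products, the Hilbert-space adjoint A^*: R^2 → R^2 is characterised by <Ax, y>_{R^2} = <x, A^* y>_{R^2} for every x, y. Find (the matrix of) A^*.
A^* = A^T =
[[1, -3],
 [3, 0]]

For real matrices with standard dot products, the defining identity <Ax, y> = <x, A^* y> gives (Ax)^T y = x^T (A^*) y, i.e. x^T A^T y = x^T (A^*) y. Since this holds for all x, y, we must have A^* = A^T. Therefore
A^* =
[[1, -3],
 [3, 0]].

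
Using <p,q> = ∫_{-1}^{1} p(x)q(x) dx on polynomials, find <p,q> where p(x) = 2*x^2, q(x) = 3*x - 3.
<p,q> = -4

Expand the product: p(x)·q(x) = 6*x^3 - 6*x^2.
∫_{-1}^{1} of each monomial x^k gives [2/(k+1) if k even, 0 if k odd]. Integrating term-by-term (or equivalently evaluating the antiderivative F(x) = 3*x^4/2 - 2*x^3 at the endpoints):
  F(1) − F(−1) = -1/2 − (7/2) = -4.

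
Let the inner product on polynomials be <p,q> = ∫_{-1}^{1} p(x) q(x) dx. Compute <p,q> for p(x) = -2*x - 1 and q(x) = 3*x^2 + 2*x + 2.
<p,q> = -26/3

Expand the product: p(x)·q(x) = -6*x^3 - 7*x^2 - 6*x - 2.
∫_{-1}^{1} of each monomial x^k gives [2/(k+1) if k even, 0 if k odd]. Integrating term-by-term (or equivalently evaluating the antiderivative F(x) = -3*x^4/2 - 7*x^3/3 - 3*x^2 - 2*x at the endpoints):
  F(1) − F(−1) = -53/6 − (-1/6) = -26/3.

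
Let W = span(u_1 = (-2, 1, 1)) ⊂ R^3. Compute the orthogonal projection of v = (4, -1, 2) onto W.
proj_W(v) = (7/3, -7/6, -7/6)

Set up U = [u_1 | ... | u_1] ∈ R^(3×1). The projector onto W = col(U) is P = U (U^T U)^(-1) U^T.
Compute U^T U =
  [6],
and U^T v = (-7).
Solve U^T U · c = U^T v for the coefficients: c = (-7/6). The projection is proj_W(v) = U c.
Check: (v - proj_W(v)) · u_1 = 0  (should be 0).
Result: proj_W(v) = (7/3, -7/6, -7/6).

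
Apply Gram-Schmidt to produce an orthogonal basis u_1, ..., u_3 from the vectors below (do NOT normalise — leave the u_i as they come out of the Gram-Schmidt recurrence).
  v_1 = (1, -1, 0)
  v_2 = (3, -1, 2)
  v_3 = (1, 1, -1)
Orthogonal basis:
  u_1 = (1, -1, 0)
  u_2 = (1, 1, 2)
  u_3 = (1, 1, -1)

Apply the Gram-Schmidt recurrence
  u_1 = v_1
  u_i = v_i − Σ_{j<i} ((v_i · u_j) / (u_j · u_j)) · u_j.

Step by step this gives:
  u_1 = (1, -1, 0)
  u_2 = (1, 1, 2)
  u_3 = (1, 1, -1)

Orthogonality check:
  u_2 · u_1 = 0 (should be 0)
  u_3 · u_1 = 0 (should be 0)
  u_3 · u_2 = 0 (should be 0)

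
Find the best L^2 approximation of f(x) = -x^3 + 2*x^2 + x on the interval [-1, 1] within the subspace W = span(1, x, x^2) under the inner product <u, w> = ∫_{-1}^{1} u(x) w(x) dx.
g(x) = 2*x^2 + 2*x/5

The best approximation g ∈ W is the orthogonal projection of f onto W. Writing g = a_0 + a_1 x + a_2 x^2, the coefficients solve the normal equations G · a = b where
  G_{ij} = <φ_i, φ_j> and b_i = <f, φ_i>, with φ_0 = 1, φ_1 = x, φ_2 = x^2.
G =
  [2, 0, 2/3]
  [0, 2/3, 0]
  [2/3, 0, 2/5],
b = (4/3, 4/15, 4/5).
Solving gives a_0 = 0, a_1 = 2/5, a_2 = 2, so
  g(x) = 2*x^2 + 2*x/5.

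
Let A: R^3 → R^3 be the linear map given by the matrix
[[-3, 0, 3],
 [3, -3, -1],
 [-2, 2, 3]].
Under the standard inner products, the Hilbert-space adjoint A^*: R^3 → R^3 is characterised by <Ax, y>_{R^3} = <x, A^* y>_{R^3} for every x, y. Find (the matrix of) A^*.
A^* = A^T =
[[-3, 3, -2],
 [0, -3, 2],
 [3, -1, 3]]

For real matrices with standard dot products, the defining identity <Ax, y> = <x, A^* y> gives (Ax)^T y = x^T (A^*) y, i.e. x^T A^T y = x^T (A^*) y. Since this holds for all x, y, we must have A^* = A^T. Therefore
A^* =
[[-3, 3, -2],
 [0, -3, 2],
 [3, -1, 3]].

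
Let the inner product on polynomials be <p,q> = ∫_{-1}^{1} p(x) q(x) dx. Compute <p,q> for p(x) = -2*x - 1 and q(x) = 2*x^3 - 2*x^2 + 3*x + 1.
<p,q> = -94/15

Expand the product: p(x)·q(x) = -4*x^4 + 2*x^3 - 4*x^2 - 5*x - 1.
∫_{-1}^{1} of each monomial x^k gives [2/(k+1) if k even, 0 if k odd]. Integrating term-by-term (or equivalently evaluating the antiderivative F(x) = -4*x^5/5 + x^4/2 - 4*x^3/3 - 5*x^2/2 - x at the endpoints):
  F(1) − F(−1) = -77/15 − (17/15) = -94/15.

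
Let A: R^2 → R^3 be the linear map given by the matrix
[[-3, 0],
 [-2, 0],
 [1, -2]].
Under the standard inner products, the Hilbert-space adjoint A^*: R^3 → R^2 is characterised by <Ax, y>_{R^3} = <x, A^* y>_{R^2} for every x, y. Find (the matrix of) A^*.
A^* = A^T =
[[-3, -2, 1],
 [0, 0, -2]]

For real matrices with standard dot products, the defining identity <Ax, y> = <x, A^* y> gives (Ax)^T y = x^T (A^*) y, i.e. x^T A^T y = x^T (A^*) y. Since this holds for all x, y, we must have A^* = A^T. Therefore
A^* =
[[-3, -2, 1],
 [0, 0, -2]].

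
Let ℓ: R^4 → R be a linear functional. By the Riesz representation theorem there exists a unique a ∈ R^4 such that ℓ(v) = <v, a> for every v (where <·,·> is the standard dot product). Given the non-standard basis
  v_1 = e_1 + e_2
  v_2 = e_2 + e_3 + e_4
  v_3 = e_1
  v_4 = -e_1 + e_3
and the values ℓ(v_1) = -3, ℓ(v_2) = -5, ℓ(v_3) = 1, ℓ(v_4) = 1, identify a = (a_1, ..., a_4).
a = (1, -4, 2, -3)

Write a = (a_1, ..., a_4) in the standard basis. For each basis vector v_i, ℓ(v_i) = <v_i, a> is a linear equation in the a_j's. Collect the n equations into a matrix system V a = ℓ, where row i of V is v_i (expressed in the standard basis). Since V is invertible (lower-triangular with 1s on the diagonal, up to permutation), solve by back-substitution:
  V =
[[1, 1, 0, 0],
 [0, 1, 1, 1],
 [1, 0, 0, 0],
 [-1, 0, 1, 0]]
  V a = (-3, -5, 1, 1)
Solving gives a = (1, -4, 2, -3).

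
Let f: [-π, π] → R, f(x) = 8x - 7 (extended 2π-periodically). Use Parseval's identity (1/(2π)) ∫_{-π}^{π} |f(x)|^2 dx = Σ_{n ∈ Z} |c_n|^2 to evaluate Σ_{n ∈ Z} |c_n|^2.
Σ |c_n|^2 = 64π^2/3 + 49

Expand and integrate term by term over [-π, π]:
  ∫ (8x)^2 dx = 64·(2π^3/3); ∫ 2·8·(-7)·x dx = 0 (odd integrand); ∫ (-7)^2 dx = 49·2π.
So (1/(2π)) ∫_{-π}^{π} (8x - 7)^2 dx = 64π^2/3 + 49 = 64π^2/3 + 49.
Parseval ⇒ Σ |c_n|^2 = 64π^2/3 + 49.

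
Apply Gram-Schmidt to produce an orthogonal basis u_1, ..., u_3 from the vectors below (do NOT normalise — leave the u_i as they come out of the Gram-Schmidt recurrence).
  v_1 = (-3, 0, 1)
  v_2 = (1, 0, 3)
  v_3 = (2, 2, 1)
Orthogonal basis:
  u_1 = (-3, 0, 1)
  u_2 = (1, 0, 3)
  u_3 = (0, 2, 0)

Apply the Gram-Schmidt recurrence
  u_1 = v_1
  u_i = v_i − Σ_{j<i} ((v_i · u_j) / (u_j · u_j)) · u_j.

Step by step this gives:
  u_1 = (-3, 0, 1)
  u_2 = (1, 0, 3)
  u_3 = (0, 2, 0)

Orthogonality check:
  u_2 · u_1 = 0 (should be 0)
  u_3 · u_1 = 0 (should be 0)
  u_3 · u_2 = 0 (should be 0)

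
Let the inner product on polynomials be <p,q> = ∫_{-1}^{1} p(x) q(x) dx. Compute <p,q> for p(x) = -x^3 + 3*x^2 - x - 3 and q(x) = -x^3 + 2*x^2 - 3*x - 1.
<p,q> = 44/7

Expand the product: p(x)·q(x) = x^6 - 5*x^5 + 10*x^4 - 7*x^3 - 6*x^2 + 10*x + 3.
∫_{-1}^{1} of each monomial x^k gives [2/(k+1) if k even, 0 if k odd]. Integrating term-by-term (or equivalently evaluating the antiderivative F(x) = x^7/7 - 5*x^6/6 + 2*x^5 - 7*x^4/4 - 2*x^3 + 5*x^2 + 3*x at the endpoints):
  F(1) − F(−1) = 467/84 − (-61/84) = 44/7.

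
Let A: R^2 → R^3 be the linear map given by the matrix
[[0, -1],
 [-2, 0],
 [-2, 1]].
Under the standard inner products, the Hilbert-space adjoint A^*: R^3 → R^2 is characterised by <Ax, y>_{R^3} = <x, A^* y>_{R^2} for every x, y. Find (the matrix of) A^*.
A^* = A^T =
[[0, -2, -2],
 [-1, 0, 1]]

For real matrices with standard dot products, the defining identity <Ax, y> = <x, A^* y> gives (Ax)^T y = x^T (A^*) y, i.e. x^T A^T y = x^T (A^*) y. Since this holds for all x, y, we must have A^* = A^T. Therefore
A^* =
[[0, -2, -2],
 [-1, 0, 1]].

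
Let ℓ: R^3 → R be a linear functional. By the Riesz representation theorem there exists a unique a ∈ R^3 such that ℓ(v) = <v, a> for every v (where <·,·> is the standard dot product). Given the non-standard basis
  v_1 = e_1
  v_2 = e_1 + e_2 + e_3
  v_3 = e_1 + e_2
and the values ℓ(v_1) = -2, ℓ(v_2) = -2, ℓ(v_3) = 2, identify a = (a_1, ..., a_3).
a = (-2, 4, -4)

Write a = (a_1, ..., a_3) in the standard basis. For each basis vector v_i, ℓ(v_i) = <v_i, a> is a linear equation in the a_j's. Collect the n equations into a matrix system V a = ℓ, where row i of V is v_i (expressed in the standard basis). Since V is invertible (lower-triangular with 1s on the diagonal, up to permutation), solve by back-substitution:
  V =
[[1, 0, 0],
 [1, 1, 1],
 [1, 1, 0]]
  V a = (-2, -2, 2)
Solving gives a = (-2, 4, -4).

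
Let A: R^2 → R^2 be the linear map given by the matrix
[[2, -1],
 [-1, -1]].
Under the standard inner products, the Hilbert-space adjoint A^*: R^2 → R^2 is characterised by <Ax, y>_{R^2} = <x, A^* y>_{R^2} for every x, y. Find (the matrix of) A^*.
A^* = A^T =
[[2, -1],
 [-1, -1]]

For real matrices with standard dot products, the defining identity <Ax, y> = <x, A^* y> gives (Ax)^T y = x^T (A^*) y, i.e. x^T A^T y = x^T (A^*) y. Since this holds for all x, y, we must have A^* = A^T. Therefore
A^* =
[[2, -1],
 [-1, -1]].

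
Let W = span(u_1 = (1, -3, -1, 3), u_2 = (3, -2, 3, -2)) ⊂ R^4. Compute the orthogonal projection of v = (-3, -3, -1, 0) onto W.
proj_W(v) = (-89/260, -153/260, -271/260, 393/260)

Set up U = [u_1 | ... | u_2] ∈ R^(4×2). The projector onto W = col(U) is P = U (U^T U)^(-1) U^T.
Compute U^T U =
  [20, 0]
  [0, 26],
and U^T v = (7, -6).
Solve U^T U · c = U^T v for the coefficients: c = (7/20, -3/13). The projection is proj_W(v) = U c.
Check: (v - proj_W(v)) · u_1 = 0  (should be 0).
Check: (v - proj_W(v)) · u_2 = 0  (should be 0).
Result: proj_W(v) = (-89/260, -153/260, -271/260, 393/260).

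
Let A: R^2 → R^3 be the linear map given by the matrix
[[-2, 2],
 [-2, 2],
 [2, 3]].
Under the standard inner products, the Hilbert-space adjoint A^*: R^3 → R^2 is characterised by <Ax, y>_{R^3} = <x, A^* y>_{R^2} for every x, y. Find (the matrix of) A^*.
A^* = A^T =
[[-2, -2, 2],
 [2, 2, 3]]

For real matrices with standard dot products, the defining identity <Ax, y> = <x, A^* y> gives (Ax)^T y = x^T (A^*) y, i.e. x^T A^T y = x^T (A^*) y. Since this holds for all x, y, we must have A^* = A^T. Therefore
A^* =
[[-2, -2, 2],
 [2, 2, 3]].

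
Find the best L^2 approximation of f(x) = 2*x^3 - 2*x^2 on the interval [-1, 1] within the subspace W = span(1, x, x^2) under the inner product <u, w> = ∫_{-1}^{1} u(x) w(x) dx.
g(x) = -2*x^2 + 6*x/5

The best approximation g ∈ W is the orthogonal projection of f onto W. Writing g = a_0 + a_1 x + a_2 x^2, the coefficients solve the normal equations G · a = b where
  G_{ij} = <φ_i, φ_j> and b_i = <f, φ_i>, with φ_0 = 1, φ_1 = x, φ_2 = x^2.
G =
  [2, 0, 2/3]
  [0, 2/3, 0]
  [2/3, 0, 2/5],
b = (-4/3, 4/5, -4/5).
Solving gives a_0 = 0, a_1 = 6/5, a_2 = -2, so
  g(x) = -2*x^2 + 6*x/5.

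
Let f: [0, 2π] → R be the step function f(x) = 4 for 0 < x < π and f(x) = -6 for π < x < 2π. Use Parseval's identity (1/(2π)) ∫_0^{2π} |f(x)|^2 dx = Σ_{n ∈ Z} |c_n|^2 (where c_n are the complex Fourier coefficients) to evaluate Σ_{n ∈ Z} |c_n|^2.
Σ |c_n|^2 = 26

Parseval equates the L^2 energy of f (normalised by 1/(2π)) with the ℓ^2 sum of its Fourier coefficients: (1/(2π)) ∫_0^{2π} |f|^2 = Σ |c_n|^2.
Compute the left side: (1/(2π)) [∫_0^π 4^2 dx + ∫_π^{2π} (-6)^2 dx] = (1/(2π)) · (16π + 36π) = (16 + 36)/2 = 26.
So Σ_{n ∈ Z} |c_n|^2 = 26.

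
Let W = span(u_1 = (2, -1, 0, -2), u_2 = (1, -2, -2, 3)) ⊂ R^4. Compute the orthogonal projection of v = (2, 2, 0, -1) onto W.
proj_W(v) = (87/158, 6/79, 37/79, -235/158)

Set up U = [u_1 | ... | u_2] ∈ R^(4×2). The projector onto W = col(U) is P = U (U^T U)^(-1) U^T.
Compute U^T U =
  [9, -2]
  [-2, 18],
and U^T v = (4, -5).
Solve U^T U · c = U^T v for the coefficients: c = (31/79, -37/158). The projection is proj_W(v) = U c.
Check: (v - proj_W(v)) · u_1 = 0  (should be 0).
Check: (v - proj_W(v)) · u_2 = 0  (should be 0).
Result: proj_W(v) = (87/158, 6/79, 37/79, -235/158).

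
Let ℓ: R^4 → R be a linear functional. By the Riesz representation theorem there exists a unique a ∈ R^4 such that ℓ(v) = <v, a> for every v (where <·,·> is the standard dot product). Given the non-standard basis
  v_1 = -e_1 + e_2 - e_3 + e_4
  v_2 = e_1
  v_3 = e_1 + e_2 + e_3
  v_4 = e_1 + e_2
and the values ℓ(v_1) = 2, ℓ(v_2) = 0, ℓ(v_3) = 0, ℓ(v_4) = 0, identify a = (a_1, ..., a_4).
a = (0, 0, 0, 2)

Write a = (a_1, ..., a_4) in the standard basis. For each basis vector v_i, ℓ(v_i) = <v_i, a> is a linear equation in the a_j's. Collect the n equations into a matrix system V a = ℓ, where row i of V is v_i (expressed in the standard basis). Since V is invertible (lower-triangular with 1s on the diagonal, up to permutation), solve by back-substitution:
  V =
[[-1, 1, -1, 1],
 [1, 0, 0, 0],
 [1, 1, 1, 0],
 [1, 1, 0, 0]]
  V a = (2, 0, 0, 0)
Solving gives a = (0, 0, 0, 2).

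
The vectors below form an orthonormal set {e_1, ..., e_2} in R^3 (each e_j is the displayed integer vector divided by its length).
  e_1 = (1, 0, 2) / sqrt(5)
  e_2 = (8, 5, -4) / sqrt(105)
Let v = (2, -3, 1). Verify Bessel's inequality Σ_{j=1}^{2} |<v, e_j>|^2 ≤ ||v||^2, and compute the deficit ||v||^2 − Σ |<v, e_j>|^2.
Σ |<v, e_j>|^2 = 23/7; ||v||^2 = 14; deficit = 75/7

Write each e_j = u_j / sqrt(<u_j, u_j>) where u_j is the displayed integer vector. Then <v, e_j> = <v, u_j> / sqrt(<u_j, u_j>), so |<v, e_j>|^2 = <v, u_j>^2 / <u_j, u_j>.
Coefficients: <v, e_1> = 4/sqrt(5), <v, e_2> = -3/sqrt(105).
Square and sum: Σ |<v, e_j>|^2 = 23/7.
Compute ||v||^2 = v·v = 14.
Deficit = 14 − 23/7 = 75/7 ≥ 0, confirming Bessel's inequality. (The deficit equals ||v − Σ <v,e_j> e_j||^2, the squared distance from v to span{e_j}.)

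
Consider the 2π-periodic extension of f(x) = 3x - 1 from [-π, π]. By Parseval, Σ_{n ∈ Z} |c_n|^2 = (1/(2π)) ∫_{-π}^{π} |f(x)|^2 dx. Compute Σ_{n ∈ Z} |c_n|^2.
Σ |c_n|^2 = 3π^2 + 1

Expand and integrate term by term over [-π, π]:
  ∫ (3x)^2 dx = 9·(2π^3/3); ∫ 2·3·(-1)·x dx = 0 (odd integrand); ∫ (-1)^2 dx = 1·2π.
So (1/(2π)) ∫_{-π}^{π} (3x - 1)^2 dx = 9π^2/3 + 1 = 3π^2 + 1.
Parseval ⇒ Σ |c_n|^2 = 3π^2 + 1.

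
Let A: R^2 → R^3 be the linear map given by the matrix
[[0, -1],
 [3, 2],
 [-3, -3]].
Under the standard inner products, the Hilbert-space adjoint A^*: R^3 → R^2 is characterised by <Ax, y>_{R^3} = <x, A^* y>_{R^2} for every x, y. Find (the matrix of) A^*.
A^* = A^T =
[[0, 3, -3],
 [-1, 2, -3]]

For real matrices with standard dot products, the defining identity <Ax, y> = <x, A^* y> gives (Ax)^T y = x^T (A^*) y, i.e. x^T A^T y = x^T (A^*) y. Since this holds for all x, y, we must have A^* = A^T. Therefore
A^* =
[[0, 3, -3],
 [-1, 2, -3]].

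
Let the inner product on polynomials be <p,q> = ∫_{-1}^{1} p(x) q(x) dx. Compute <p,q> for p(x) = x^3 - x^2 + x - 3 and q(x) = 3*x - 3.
<p,q> = 116/5

Expand the product: p(x)·q(x) = 3*x^4 - 6*x^3 + 6*x^2 - 12*x + 9.
∫_{-1}^{1} of each monomial x^k gives [2/(k+1) if k even, 0 if k odd]. Integrating term-by-term (or equivalently evaluating the antiderivative F(x) = 3*x^5/5 - 3*x^4/2 + 2*x^3 - 6*x^2 + 9*x at the endpoints):
  F(1) − F(−1) = 41/10 − (-191/10) = 116/5.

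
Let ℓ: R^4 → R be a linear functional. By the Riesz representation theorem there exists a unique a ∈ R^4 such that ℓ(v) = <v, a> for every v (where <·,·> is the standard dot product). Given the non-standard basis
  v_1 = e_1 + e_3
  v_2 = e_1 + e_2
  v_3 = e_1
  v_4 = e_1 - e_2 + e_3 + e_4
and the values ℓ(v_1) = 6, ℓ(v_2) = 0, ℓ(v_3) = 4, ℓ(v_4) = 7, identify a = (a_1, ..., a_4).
a = (4, -4, 2, -3)

Write a = (a_1, ..., a_4) in the standard basis. For each basis vector v_i, ℓ(v_i) = <v_i, a> is a linear equation in the a_j's. Collect the n equations into a matrix system V a = ℓ, where row i of V is v_i (expressed in the standard basis). Since V is invertible (lower-triangular with 1s on the diagonal, up to permutation), solve by back-substitution:
  V =
[[1, 0, 1, 0],
 [1, 1, 0, 0],
 [1, 0, 0, 0],
 [1, -1, 1, 1]]
  V a = (6, 0, 4, 7)
Solving gives a = (4, -4, 2, -3).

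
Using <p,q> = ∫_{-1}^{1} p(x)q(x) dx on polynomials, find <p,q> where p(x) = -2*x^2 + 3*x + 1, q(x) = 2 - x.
<p,q> = -2/3

Expand the product: p(x)·q(x) = 2*x^3 - 7*x^2 + 5*x + 2.
∫_{-1}^{1} of each monomial x^k gives [2/(k+1) if k even, 0 if k odd]. Integrating term-by-term (or equivalently evaluating the antiderivative F(x) = x^4/2 - 7*x^3/3 + 5*x^2/2 + 2*x at the endpoints):
  F(1) − F(−1) = 8/3 − (10/3) = -2/3.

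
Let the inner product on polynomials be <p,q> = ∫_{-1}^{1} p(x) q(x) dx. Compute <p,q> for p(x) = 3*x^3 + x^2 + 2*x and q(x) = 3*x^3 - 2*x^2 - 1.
<p,q> = 368/105

Expand the product: p(x)·q(x) = 9*x^6 - 3*x^5 + 4*x^4 - 7*x^3 - x^2 - 2*x.
∫_{-1}^{1} of each monomial x^k gives [2/(k+1) if k even, 0 if k odd]. Integrating term-by-term (or equivalently evaluating the antiderivative F(x) = 9*x^7/7 - x^6/2 + 4*x^5/5 - 7*x^4/4 - x^3/3 - x^2 at the endpoints):
  F(1) − F(−1) = -629/420 − (-2101/420) = 368/105.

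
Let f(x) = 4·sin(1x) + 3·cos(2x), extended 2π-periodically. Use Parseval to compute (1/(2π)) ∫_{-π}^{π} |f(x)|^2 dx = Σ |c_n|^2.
Σ |c_n|^2 = 25/2

Expand |f|^2 and use orthogonality of {sin(nx), cos(mx)} on [-π, π]:
  ∫_{-π}^{π} sin(nx)^2 dx = π, ∫ cos(mx)^2 dx = π, and cross terms integrate to 0.
So ∫_{-π}^{π} f(x)^2 dx = 4^2 · π + 3^2 · π = (16 + 9)π.
Divide by 2π: (16 + 9)/2 = 25/2.
By Parseval, this equals Σ |c_n|^2.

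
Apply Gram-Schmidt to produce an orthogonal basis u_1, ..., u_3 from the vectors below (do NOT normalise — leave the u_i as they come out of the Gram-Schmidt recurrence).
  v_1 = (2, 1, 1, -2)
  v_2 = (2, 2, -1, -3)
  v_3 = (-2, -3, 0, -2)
Orthogonal basis:
  u_1 = (2, 1, 1, -2)
  u_2 = (-1/5, 9/10, -21/10, -4/5)
  u_3 = (-84/59, -153/59, 3/59, -159/59)

Apply the Gram-Schmidt recurrence
  u_1 = v_1
  u_i = v_i − Σ_{j<i} ((v_i · u_j) / (u_j · u_j)) · u_j.

Step by step this gives:
  u_1 = (2, 1, 1, -2)
  u_2 = (-1/5, 9/10, -21/10, -4/5)
  u_3 = (-84/59, -153/59, 3/59, -159/59)

Orthogonality check:
  u_2 · u_1 = 0 (should be 0)
  u_3 · u_1 = 0 (should be 0)
  u_3 · u_2 = 0 (should be 0)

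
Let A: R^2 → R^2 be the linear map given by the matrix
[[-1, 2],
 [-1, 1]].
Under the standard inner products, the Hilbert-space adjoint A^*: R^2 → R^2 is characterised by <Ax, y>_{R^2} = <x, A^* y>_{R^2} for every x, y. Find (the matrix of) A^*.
A^* = A^T =
[[-1, -1],
 [2, 1]]

For real matrices with standard dot products, the defining identity <Ax, y> = <x, A^* y> gives (Ax)^T y = x^T (A^*) y, i.e. x^T A^T y = x^T (A^*) y. Since this holds for all x, y, we must have A^* = A^T. Therefore
A^* =
[[-1, -1],
 [2, 1]].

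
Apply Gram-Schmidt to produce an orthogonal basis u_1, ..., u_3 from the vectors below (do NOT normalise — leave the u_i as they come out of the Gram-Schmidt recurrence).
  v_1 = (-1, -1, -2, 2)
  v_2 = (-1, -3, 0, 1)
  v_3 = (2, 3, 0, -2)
Orthogonal basis:
  u_1 = (-1, -1, -2, 2)
  u_2 = (-2/5, -12/5, 6/5, -1/5)
  u_3 = (51/74, -27/74, -21/37, -15/37)

Apply the Gram-Schmidt recurrence
  u_1 = v_1
  u_i = v_i − Σ_{j<i} ((v_i · u_j) / (u_j · u_j)) · u_j.

Step by step this gives:
  u_1 = (-1, -1, -2, 2)
  u_2 = (-2/5, -12/5, 6/5, -1/5)
  u_3 = (51/74, -27/74, -21/37, -15/37)

Orthogonality check:
  u_2 · u_1 = 0 (should be 0)
  u_3 · u_1 = 0 (should be 0)
  u_3 · u_2 = 0 (should be 0)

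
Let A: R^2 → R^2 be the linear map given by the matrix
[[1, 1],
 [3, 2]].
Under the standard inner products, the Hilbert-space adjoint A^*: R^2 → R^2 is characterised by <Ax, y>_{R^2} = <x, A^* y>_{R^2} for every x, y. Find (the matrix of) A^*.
A^* = A^T =
[[1, 3],
 [1, 2]]

For real matrices with standard dot products, the defining identity <Ax, y> = <x, A^* y> gives (Ax)^T y = x^T (A^*) y, i.e. x^T A^T y = x^T (A^*) y. Since this holds for all x, y, we must have A^* = A^T. Therefore
A^* =
[[1, 3],
 [1, 2]].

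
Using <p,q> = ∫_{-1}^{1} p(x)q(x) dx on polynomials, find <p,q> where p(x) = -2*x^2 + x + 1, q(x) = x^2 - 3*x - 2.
<p,q> = -52/15

Expand the product: p(x)·q(x) = -2*x^4 + 7*x^3 + 2*x^2 - 5*x - 2.
∫_{-1}^{1} of each monomial x^k gives [2/(k+1) if k even, 0 if k odd]. Integrating term-by-term (or equivalently evaluating the antiderivative F(x) = -2*x^5/5 + 7*x^4/4 + 2*x^3/3 - 5*x^2/2 - 2*x at the endpoints):
  F(1) − F(−1) = -149/60 − (59/60) = -52/15.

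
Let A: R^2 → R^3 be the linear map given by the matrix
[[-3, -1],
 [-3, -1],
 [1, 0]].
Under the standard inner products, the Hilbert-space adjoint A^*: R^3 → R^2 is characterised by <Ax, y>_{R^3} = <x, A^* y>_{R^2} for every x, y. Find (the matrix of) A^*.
A^* = A^T =
[[-3, -3, 1],
 [-1, -1, 0]]

For real matrices with standard dot products, the defining identity <Ax, y> = <x, A^* y> gives (Ax)^T y = x^T (A^*) y, i.e. x^T A^T y = x^T (A^*) y. Since this holds for all x, y, we must have A^* = A^T. Therefore
A^* =
[[-3, -3, 1],
 [-1, -1, 0]].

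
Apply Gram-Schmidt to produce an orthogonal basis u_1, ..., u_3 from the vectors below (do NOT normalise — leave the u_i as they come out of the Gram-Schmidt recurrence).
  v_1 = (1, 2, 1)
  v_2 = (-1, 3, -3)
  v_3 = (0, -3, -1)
Orthogonal basis:
  u_1 = (1, 2, 1)
  u_2 = (-4/3, 7/3, -10/3)
  u_3 = (9/10, -1/5, -1/2)

Apply the Gram-Schmidt recurrence
  u_1 = v_1
  u_i = v_i − Σ_{j<i} ((v_i · u_j) / (u_j · u_j)) · u_j.

Step by step this gives:
  u_1 = (1, 2, 1)
  u_2 = (-4/3, 7/3, -10/3)
  u_3 = (9/10, -1/5, -1/2)

Orthogonality check:
  u_2 · u_1 = 0 (should be 0)
  u_3 · u_1 = 0 (should be 0)
  u_3 · u_2 = 0 (should be 0)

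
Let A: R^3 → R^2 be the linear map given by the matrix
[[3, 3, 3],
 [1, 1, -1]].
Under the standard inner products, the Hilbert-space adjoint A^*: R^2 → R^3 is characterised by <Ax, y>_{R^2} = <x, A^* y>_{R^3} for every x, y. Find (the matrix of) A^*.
A^* = A^T =
[[3, 1],
 [3, 1],
 [3, -1]]

For real matrices with standard dot products, the defining identity <Ax, y> = <x, A^* y> gives (Ax)^T y = x^T (A^*) y, i.e. x^T A^T y = x^T (A^*) y. Since this holds for all x, y, we must have A^* = A^T. Therefore
A^* =
[[3, 1],
 [3, 1],
 [3, -1]].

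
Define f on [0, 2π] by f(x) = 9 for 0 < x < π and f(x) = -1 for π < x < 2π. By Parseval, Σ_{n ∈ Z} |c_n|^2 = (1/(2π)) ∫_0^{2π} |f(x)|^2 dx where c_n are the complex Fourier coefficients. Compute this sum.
Σ |c_n|^2 = 41

Parseval equates the L^2 energy of f (normalised by 1/(2π)) with the ℓ^2 sum of its Fourier coefficients: (1/(2π)) ∫_0^{2π} |f|^2 = Σ |c_n|^2.
Compute the left side: (1/(2π)) [∫_0^π 9^2 dx + ∫_π^{2π} (-1)^2 dx] = (1/(2π)) · (81π + 1π) = (81 + 1)/2 = 41.
So Σ_{n ∈ Z} |c_n|^2 = 41.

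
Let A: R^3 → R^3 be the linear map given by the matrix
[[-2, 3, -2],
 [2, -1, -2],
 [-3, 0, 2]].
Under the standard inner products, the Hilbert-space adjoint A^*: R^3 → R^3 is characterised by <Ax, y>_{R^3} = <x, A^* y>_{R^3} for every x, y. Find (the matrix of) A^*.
A^* = A^T =
[[-2, 2, -3],
 [3, -1, 0],
 [-2, -2, 2]]

For real matrices with standard dot products, the defining identity <Ax, y> = <x, A^* y> gives (Ax)^T y = x^T (A^*) y, i.e. x^T A^T y = x^T (A^*) y. Since this holds for all x, y, we must have A^* = A^T. Therefore
A^* =
[[-2, 2, -3],
 [3, -1, 0],
 [-2, -2, 2]].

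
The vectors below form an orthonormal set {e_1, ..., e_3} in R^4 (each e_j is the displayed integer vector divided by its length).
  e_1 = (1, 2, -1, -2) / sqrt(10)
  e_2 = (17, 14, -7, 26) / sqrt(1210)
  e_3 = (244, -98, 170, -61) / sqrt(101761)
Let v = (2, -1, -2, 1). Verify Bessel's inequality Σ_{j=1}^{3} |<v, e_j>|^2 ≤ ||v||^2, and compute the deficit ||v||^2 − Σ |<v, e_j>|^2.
Σ |<v, e_j>|^2 = 2785/841; ||v||^2 = 10; deficit = 5625/841

Write each e_j = u_j / sqrt(<u_j, u_j>) where u_j is the displayed integer vector. Then <v, e_j> = <v, u_j> / sqrt(<u_j, u_j>), so |<v, e_j>|^2 = <v, u_j>^2 / <u_j, u_j>.
Coefficients: <v, e_1> = 0/sqrt(10), <v, e_2> = 60/sqrt(1210), <v, e_3> = 185/sqrt(101761).
Square and sum: Σ |<v, e_j>|^2 = 2785/841.
Compute ||v||^2 = v·v = 10.
Deficit = 10 − 2785/841 = 5625/841 ≥ 0, confirming Bessel's inequality. (The deficit equals ||v − Σ <v,e_j> e_j||^2, the squared distance from v to span{e_j}.)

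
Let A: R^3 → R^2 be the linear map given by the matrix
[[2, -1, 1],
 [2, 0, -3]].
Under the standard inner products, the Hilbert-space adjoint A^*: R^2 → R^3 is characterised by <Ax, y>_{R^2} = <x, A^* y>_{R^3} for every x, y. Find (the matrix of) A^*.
A^* = A^T =
[[2, 2],
 [-1, 0],
 [1, -3]]

For real matrices with standard dot products, the defining identity <Ax, y> = <x, A^* y> gives (Ax)^T y = x^T (A^*) y, i.e. x^T A^T y = x^T (A^*) y. Since this holds for all x, y, we must have A^* = A^T. Therefore
A^* =
[[2, 2],
 [-1, 0],
 [1, -3]].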